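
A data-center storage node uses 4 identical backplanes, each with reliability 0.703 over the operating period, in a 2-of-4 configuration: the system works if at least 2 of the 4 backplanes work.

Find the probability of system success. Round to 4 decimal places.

0.9186

R = Σ_{i=2}^{4} C(4,i) p^i (1−p)^{4−i} with p = 0.703
C(4,2)·0.703^2·0.297^2 = 0.261562
C(4,3)·0.703^3·0.297^1 = 0.412746
C(4,4)·0.703^4·0.297^0 = 0.244243
Sum = 0.9186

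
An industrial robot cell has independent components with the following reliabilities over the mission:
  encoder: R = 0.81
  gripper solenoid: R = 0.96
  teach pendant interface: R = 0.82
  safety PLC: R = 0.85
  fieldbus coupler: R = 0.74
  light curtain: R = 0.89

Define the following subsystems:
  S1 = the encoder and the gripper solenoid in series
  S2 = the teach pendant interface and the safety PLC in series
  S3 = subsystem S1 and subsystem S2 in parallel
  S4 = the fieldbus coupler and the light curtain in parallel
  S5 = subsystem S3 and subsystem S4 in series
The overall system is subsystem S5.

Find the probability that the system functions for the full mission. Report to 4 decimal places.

0.9059

Series (encoder and gripper solenoid): 0.810000 × 0.960000 = 0.777600
Series (teach pendant interface and safety PLC): 0.820000 × 0.850000 = 0.697000
Parallel ([0.777600] and [0.697000]): 1 − (1 − 0.777600)(1 − 0.697000) = 0.932613
Parallel (fieldbus coupler and light curtain): 1 − (1 − 0.740000)(1 − 0.890000) = 0.971400
Series ([0.932613] and [0.971400]): 0.932613 × 0.971400 = 0.9059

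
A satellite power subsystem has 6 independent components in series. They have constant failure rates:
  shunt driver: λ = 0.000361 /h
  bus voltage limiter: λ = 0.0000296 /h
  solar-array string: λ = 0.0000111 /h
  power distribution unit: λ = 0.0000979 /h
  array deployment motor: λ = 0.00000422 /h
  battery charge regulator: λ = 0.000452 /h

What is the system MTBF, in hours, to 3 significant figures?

1050

Series of exponential components: λ_sys = Σ λ_i
λ_sys = 0.000361 + 0.0000296 + 0.0000111 + 0.0000979 + 0.00000422 + 0.000452 = 9.5582e-04 /h
MTBF = 1 / λ_sys = 1050 h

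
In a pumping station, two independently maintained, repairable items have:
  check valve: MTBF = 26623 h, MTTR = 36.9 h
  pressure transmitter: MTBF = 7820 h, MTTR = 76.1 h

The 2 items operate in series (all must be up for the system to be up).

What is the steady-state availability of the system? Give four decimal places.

A(check valve) = MTBF/(MTBF+MTTR) = 26623/(26623+36.9) = 0.998616
A(pressure transmitter) = MTBF/(MTBF+MTTR) = 7820/(7820+76.1) = 0.990362
Series availability: 0.998616 × 0.990362 = 0.9890

0.9890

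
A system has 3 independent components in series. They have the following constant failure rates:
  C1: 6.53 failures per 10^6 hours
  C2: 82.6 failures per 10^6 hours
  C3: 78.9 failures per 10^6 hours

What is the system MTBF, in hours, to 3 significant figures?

Series of exponential components: λ_sys = Σ λ_i
λ_sys = 0.00000653 + 0.0000826 + 0.0000789 = 1.6803e-04 /h
MTBF = 1 / λ_sys = 5950 h

5950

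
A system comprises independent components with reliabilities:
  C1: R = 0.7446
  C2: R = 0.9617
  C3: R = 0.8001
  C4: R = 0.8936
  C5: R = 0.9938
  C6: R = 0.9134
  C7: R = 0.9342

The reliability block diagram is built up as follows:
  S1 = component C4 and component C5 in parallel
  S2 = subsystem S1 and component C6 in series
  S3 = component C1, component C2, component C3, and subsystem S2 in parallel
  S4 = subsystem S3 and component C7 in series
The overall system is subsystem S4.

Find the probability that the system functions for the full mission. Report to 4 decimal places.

Parallel (C4 and C5): 1 − (1 − 0.893600)(1 − 0.993800) = 0.999340
Series ([0.999340] and C6): 0.999340 × 0.913400 = 0.912797
Parallel (C1, C2, C3, and [0.912797]): 1 − (1 − 0.744600)(1 − 0.961700)(1 − 0.800100)(1 − 0.912797) = 0.999829
Series ([0.999829] and C7): 0.999829 × 0.934200 = 0.9340

0.9340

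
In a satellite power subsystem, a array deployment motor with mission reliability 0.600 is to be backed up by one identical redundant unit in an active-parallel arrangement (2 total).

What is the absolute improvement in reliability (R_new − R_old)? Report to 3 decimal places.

R_before = 0.600
R_after = 1 − (1 − 0.600)^2 = 0.840
ΔR = 0.840 − 0.600 = 0.240

0.240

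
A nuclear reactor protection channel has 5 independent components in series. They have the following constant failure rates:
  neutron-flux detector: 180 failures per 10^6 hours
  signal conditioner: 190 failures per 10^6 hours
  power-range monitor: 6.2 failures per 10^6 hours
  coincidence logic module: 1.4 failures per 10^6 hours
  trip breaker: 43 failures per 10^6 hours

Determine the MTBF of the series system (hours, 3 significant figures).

2380

Series of exponential components: λ_sys = Σ λ_i
λ_sys = 0.00018 + 0.00019 + 0.0000062 + 0.0000014 + 0.000043 = 4.2060e-04 /h
MTBF = 1 / λ_sys = 2380 h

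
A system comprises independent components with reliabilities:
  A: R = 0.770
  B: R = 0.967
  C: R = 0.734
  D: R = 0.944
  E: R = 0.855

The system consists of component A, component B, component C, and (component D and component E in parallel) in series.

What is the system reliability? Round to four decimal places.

Parallel (D and E): 1 − (1 − 0.944000)(1 − 0.855000) = 0.991880
Series (A, B, C, and [0.991880]): 0.770000 × 0.967000 × 0.734000 × 0.991880 = 0.5421

0.5421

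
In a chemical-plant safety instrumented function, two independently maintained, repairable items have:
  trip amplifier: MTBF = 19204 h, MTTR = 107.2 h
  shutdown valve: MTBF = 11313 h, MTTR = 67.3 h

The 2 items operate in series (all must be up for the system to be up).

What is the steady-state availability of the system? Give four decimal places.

0.9886

A(trip amplifier) = MTBF/(MTBF+MTTR) = 19204/(19204+107.2) = 0.994449
A(shutdown valve) = MTBF/(MTBF+MTTR) = 11313/(11313+67.3) = 0.994086
Series availability: 0.994449 × 0.994086 = 0.9886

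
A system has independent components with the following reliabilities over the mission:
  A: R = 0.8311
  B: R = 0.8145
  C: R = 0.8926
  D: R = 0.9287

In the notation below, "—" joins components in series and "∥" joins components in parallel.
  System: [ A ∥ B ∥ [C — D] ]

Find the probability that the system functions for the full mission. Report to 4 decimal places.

0.9946

Series (C and D): 0.892600 × 0.928700 = 0.828958
Parallel (A, B, and [0.828958]): 1 − (1 − 0.831100)(1 − 0.814500)(1 − 0.828958) = 0.9946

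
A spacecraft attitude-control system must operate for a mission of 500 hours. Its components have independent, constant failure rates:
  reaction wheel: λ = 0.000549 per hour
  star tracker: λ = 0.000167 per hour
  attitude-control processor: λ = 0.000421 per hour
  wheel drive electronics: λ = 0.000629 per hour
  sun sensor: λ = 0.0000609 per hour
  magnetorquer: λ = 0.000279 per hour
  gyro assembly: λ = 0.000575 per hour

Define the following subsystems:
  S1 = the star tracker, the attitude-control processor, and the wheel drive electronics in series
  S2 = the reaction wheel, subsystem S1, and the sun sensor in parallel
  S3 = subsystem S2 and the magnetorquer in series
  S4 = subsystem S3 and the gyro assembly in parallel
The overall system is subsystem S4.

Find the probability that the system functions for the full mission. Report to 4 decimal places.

R(reaction wheel) = exp(−0.000549 × 500) = 0.759952
R(star tracker) = exp(−0.000167 × 500) = 0.919891
R(attitude-control processor) = exp(−0.000421 × 500) = 0.810179
R(wheel drive electronics) = exp(−0.000629 × 500) = 0.730154
R(sun sensor) = exp(−0.0000609 × 500) = 0.970009
R(magnetorquer) = exp(−0.000279 × 500) = 0.869793
R(gyro assembly) = exp(−0.000575 × 500) = 0.750137
Series (star tracker, attitude-control processor, and wheel drive electronics): 0.919891 × 0.810179 × 0.730154 = 0.544167
Parallel (reaction wheel, [0.544167], and sun sensor): 1 − (1 − 0.759952)(1 − 0.544167)(1 − 0.970009) = 0.996718
Series ([0.996718] and magnetorquer): 0.996718 × 0.869793 = 0.866938
Parallel ([0.866938] and gyro assembly): 1 − (1 − 0.866938)(1 − 0.750137) = 0.9668

0.9668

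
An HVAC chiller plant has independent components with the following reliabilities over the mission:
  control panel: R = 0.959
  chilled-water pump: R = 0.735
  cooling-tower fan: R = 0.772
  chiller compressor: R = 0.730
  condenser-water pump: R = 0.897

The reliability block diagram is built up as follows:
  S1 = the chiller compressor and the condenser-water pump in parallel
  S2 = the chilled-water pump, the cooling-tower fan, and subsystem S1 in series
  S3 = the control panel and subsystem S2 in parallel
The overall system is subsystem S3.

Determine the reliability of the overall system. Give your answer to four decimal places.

0.9816

Parallel (chiller compressor and condenser-water pump): 1 − (1 − 0.730000)(1 − 0.897000) = 0.972190
Series (chilled-water pump, cooling-tower fan, and [0.972190]): 0.735000 × 0.772000 × 0.972190 = 0.551640
Parallel (control panel and [0.551640]): 1 − (1 − 0.959000)(1 − 0.551640) = 0.9816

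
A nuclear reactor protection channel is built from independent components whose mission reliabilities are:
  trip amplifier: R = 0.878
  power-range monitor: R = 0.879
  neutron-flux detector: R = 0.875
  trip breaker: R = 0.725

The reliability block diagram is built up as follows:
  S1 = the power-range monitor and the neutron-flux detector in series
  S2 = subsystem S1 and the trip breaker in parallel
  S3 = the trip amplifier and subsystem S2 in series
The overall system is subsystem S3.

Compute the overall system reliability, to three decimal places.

Series (power-range monitor and neutron-flux detector): 0.87900 × 0.87500 = 0.76913
Parallel ([0.76913] and trip breaker): 1 − (1 − 0.76913)(1 − 0.72500) = 0.93651
Series (trip amplifier and [0.93651]): 0.87800 × 0.93651 = 0.822

0.822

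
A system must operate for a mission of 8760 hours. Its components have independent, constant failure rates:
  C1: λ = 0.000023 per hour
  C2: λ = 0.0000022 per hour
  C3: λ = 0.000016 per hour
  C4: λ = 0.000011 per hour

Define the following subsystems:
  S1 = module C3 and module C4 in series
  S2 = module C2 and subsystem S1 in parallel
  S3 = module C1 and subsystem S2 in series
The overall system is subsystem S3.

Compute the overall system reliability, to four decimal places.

0.8142

R(C1) = exp(−0.000023 × 8760) = 0.817520
R(C2) = exp(−0.0000022 × 8760) = 0.980913
R(C3) = exp(−0.000016 × 8760) = 0.869219
R(C4) = exp(−0.000011 × 8760) = 0.908137
Series (C3 and C4): 0.869219 × 0.908137 = 0.789370
Parallel (C2 and [0.789370]): 1 − (1 − 0.980913)(1 − 0.789370) = 0.995980
Series (C1 and [0.995980]): 0.817520 × 0.995980 = 0.8142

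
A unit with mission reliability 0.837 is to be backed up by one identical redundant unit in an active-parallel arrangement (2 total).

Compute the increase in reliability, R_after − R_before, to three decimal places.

R_before = 0.837
R_after = 1 − (1 − 0.837)^2 = 0.973
ΔR = 0.973 − 0.837 = 0.136

0.136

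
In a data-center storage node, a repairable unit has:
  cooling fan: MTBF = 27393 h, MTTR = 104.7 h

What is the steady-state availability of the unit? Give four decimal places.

A(cooling fan) = MTBF/(MTBF+MTTR) = 27393/(27393+104.7) = 0.9962

0.9962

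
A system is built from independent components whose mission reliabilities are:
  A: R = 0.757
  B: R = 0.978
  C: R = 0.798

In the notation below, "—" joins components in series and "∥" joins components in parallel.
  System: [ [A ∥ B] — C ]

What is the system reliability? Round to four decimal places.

0.7937

Parallel (A and B): 1 − (1 − 0.757000)(1 − 0.978000) = 0.994654
Series ([0.994654] and C): 0.994654 × 0.798000 = 0.7937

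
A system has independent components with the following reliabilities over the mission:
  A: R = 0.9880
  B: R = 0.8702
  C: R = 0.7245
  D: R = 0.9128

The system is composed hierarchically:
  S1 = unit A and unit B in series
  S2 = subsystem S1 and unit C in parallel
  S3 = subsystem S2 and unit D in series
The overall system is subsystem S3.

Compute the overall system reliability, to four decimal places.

Series (A and B): 0.988000 × 0.870200 = 0.859758
Parallel ([0.859758] and C): 1 − (1 − 0.859758)(1 − 0.724500) = 0.961363
Series ([0.961363] and D): 0.961363 × 0.912800 = 0.8775

0.8775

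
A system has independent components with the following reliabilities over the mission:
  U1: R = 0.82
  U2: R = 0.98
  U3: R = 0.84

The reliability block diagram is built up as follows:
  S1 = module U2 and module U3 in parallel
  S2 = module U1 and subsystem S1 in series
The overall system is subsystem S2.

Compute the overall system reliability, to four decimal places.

0.8174

Parallel (U2 and U3): 1 − (1 − 0.980000)(1 − 0.840000) = 0.996800
Series (U1 and [0.996800]): 0.820000 × 0.996800 = 0.8174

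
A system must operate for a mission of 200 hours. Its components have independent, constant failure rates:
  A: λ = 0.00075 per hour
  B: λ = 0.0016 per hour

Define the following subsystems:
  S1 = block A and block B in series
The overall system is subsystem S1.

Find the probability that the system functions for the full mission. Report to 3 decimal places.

R(A) = exp(−0.00075 × 200) = 0.86071
R(B) = exp(−0.0016 × 200) = 0.72615
Series (A and B): 0.86071 × 0.72615 = 0.625

0.625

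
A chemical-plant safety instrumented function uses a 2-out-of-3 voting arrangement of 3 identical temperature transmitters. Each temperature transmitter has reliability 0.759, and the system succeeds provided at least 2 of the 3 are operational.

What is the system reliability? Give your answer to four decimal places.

0.8538

R = Σ_{i=2}^{3} C(3,i) p^i (1−p)^{3−i} with p = 0.759
C(3,2)·0.759^2·0.241^1 = 0.416507
C(3,3)·0.759^3·0.241^0 = 0.437245
Sum = 0.8538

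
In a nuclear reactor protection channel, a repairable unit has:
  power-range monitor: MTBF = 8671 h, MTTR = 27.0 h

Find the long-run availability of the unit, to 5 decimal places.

A(power-range monitor) = MTBF/(MTBF+MTTR) = 8671/(8671+27.0) = 0.99690

0.99690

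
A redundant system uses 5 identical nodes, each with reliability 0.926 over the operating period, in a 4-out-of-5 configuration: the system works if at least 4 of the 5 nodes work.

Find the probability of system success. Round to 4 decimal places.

R = Σ_{i=4}^{5} C(5,i) p^i (1−p)^{5−i} with p = 0.926
C(5,4)·0.926^4·0.074^1 = 0.272048
C(5,5)·0.926^5·0.074^0 = 0.680855
Sum = 0.9529

0.9529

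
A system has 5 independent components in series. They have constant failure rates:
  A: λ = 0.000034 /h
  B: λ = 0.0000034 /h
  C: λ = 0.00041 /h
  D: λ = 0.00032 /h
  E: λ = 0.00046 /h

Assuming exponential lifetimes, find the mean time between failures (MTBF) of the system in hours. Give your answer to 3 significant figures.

815

Series of exponential components: λ_sys = Σ λ_i
λ_sys = 0.000034 + 0.0000034 + 0.00041 + 0.00032 + 0.00046 = 1.2274e-03 /h
MTBF = 1 / λ_sys = 815 h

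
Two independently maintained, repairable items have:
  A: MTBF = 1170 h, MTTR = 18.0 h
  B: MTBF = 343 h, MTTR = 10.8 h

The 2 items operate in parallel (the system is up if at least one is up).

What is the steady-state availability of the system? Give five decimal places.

0.99954

A(A) = MTBF/(MTBF+MTTR) = 1170/(1170+18.0) = 0.984848
A(B) = MTBF/(MTBF+MTTR) = 343/(343+10.8) = 0.969474
Parallel availability: 1 − (1 − 0.984848)(1 − 0.969474) = 0.99954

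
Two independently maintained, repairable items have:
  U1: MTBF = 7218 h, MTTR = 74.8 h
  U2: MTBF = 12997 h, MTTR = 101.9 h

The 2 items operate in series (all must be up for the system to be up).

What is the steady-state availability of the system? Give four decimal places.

A(U1) = MTBF/(MTBF+MTTR) = 7218/(7218+74.8) = 0.989743
A(U2) = MTBF/(MTBF+MTTR) = 12997/(12997+101.9) = 0.992221
Series availability: 0.989743 × 0.992221 = 0.9820

0.9820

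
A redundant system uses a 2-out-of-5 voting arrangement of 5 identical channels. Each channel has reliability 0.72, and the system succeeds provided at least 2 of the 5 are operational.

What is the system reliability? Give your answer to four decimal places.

R = Σ_{i=2}^{5} C(5,i) p^i (1−p)^{5−i} with p = 0.72
C(5,2)·0.72^2·0.28^3 = 0.113799
C(5,3)·0.72^3·0.28^2 = 0.292626
C(5,4)·0.72^4·0.28^1 = 0.376234
C(5,5)·0.72^5·0.28^0 = 0.193492
Sum = 0.9762

0.9762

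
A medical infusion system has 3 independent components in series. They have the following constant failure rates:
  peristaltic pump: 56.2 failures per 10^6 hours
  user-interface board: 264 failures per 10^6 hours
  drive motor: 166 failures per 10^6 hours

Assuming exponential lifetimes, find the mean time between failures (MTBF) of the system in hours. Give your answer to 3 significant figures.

2060

Series of exponential components: λ_sys = Σ λ_i
λ_sys = 0.0000562 + 0.000264 + 0.000166 = 4.8620e-04 /h
MTBF = 1 / λ_sys = 2060 h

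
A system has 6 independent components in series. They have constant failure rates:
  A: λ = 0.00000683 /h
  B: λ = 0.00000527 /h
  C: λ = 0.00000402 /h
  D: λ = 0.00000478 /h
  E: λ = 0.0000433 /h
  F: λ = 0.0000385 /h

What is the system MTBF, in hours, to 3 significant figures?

9740

Series of exponential components: λ_sys = Σ λ_i
λ_sys = 0.00000683 + 0.00000527 + 0.00000402 + 0.00000478 + 0.0000433 + 0.0000385 = 1.0270e-04 /h
MTBF = 1 / λ_sys = 9740 h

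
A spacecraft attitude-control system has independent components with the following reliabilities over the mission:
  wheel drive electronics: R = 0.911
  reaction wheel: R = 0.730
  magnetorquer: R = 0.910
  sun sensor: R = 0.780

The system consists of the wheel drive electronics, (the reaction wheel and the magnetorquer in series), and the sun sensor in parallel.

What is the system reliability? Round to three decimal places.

Series (reaction wheel and magnetorquer): 0.73000 × 0.91000 = 0.66430
Parallel (wheel drive electronics, [0.66430], and sun sensor): 1 − (1 − 0.91100)(1 − 0.66430)(1 − 0.78000) = 0.993

0.993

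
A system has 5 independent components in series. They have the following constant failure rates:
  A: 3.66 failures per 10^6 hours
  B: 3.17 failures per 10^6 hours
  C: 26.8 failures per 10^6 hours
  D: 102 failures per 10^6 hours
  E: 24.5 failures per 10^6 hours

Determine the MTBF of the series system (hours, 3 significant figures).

Series of exponential components: λ_sys = Σ λ_i
λ_sys = 0.00000366 + 0.00000317 + 0.0000268 + 0.000102 + 0.0000245 = 1.6013e-04 /h
MTBF = 1 / λ_sys = 6240 h

6240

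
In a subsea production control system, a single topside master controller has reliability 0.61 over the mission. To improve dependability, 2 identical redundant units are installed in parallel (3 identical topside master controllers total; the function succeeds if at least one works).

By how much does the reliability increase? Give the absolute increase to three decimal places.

R_before = 0.61
R_after = 1 − (1 − 0.61)^3 = 0.941
ΔR = 0.941 − 0.61 = 0.331

0.331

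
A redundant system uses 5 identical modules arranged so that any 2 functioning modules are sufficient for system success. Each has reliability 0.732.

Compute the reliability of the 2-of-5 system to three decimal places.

R = Σ_{i=2}^{5} C(5,i) p^i (1−p)^{5−i} with p = 0.732
C(5,2)·0.732^2·0.268^3 = 0.10314
C(5,3)·0.732^3·0.268^2 = 0.28171
C(5,4)·0.732^4·0.268^1 = 0.38472
C(5,5)·0.732^5·0.268^0 = 0.21016
Sum = 0.980

0.980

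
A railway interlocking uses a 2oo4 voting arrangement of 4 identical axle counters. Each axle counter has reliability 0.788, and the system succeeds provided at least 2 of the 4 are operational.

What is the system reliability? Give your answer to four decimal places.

0.9679

R = Σ_{i=2}^{4} C(4,i) p^i (1−p)^{4−i} with p = 0.788
C(4,2)·0.788^2·0.212^2 = 0.167446
C(4,3)·0.788^3·0.212^1 = 0.414930
C(4,4)·0.788^4·0.212^0 = 0.385571
Sum = 0.9679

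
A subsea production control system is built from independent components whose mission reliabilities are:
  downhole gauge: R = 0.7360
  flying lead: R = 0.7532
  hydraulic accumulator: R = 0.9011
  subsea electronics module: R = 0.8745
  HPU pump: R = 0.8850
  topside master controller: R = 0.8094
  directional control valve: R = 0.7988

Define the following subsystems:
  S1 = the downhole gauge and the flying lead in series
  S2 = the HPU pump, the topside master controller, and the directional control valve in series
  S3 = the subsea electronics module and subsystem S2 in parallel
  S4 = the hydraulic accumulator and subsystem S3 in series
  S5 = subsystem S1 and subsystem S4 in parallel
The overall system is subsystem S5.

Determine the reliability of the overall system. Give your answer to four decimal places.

0.9344

Series (downhole gauge and flying lead): 0.736000 × 0.753200 = 0.554355
Series (HPU pump, topside master controller, and directional control valve): 0.885000 × 0.809400 × 0.798800 = 0.572196
Parallel (subsea electronics module and [0.572196]): 1 − (1 − 0.874500)(1 − 0.572196) = 0.946311
Series (hydraulic accumulator and [0.946311]): 0.901100 × 0.946311 = 0.852721
Parallel ([0.554355] and [0.852721]): 1 − (1 − 0.554355)(1 − 0.852721) = 0.9344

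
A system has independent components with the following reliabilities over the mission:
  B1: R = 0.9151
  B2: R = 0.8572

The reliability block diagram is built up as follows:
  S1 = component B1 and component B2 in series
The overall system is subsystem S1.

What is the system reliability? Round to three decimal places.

Series (B1 and B2): 0.91510 × 0.85720 = 0.784

0.784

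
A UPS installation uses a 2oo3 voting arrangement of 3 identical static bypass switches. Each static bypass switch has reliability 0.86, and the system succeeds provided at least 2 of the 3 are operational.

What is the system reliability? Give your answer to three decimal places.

0.947

R = Σ_{i=2}^{3} C(3,i) p^i (1−p)^{3−i} with p = 0.86
C(3,2)·0.86^2·0.14^1 = 0.31063
C(3,3)·0.86^3·0.14^0 = 0.63606
Sum = 0.947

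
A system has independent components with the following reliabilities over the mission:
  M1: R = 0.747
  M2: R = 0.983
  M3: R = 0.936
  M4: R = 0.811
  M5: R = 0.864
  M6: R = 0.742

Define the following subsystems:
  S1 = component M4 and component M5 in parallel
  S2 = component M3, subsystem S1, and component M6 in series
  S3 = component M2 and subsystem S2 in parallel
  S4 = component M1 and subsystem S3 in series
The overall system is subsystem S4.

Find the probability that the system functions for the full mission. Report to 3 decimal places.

Parallel (M4 and M5): 1 − (1 − 0.81100)(1 − 0.86400) = 0.97430
Series (M3, [0.97430], and M6): 0.93600 × 0.97430 × 0.74200 = 0.67666
Parallel (M2 and [0.67666]): 1 − (1 − 0.98300)(1 − 0.67666) = 0.99450
Series (M1 and [0.99450]): 0.74700 × 0.99450 = 0.743

0.743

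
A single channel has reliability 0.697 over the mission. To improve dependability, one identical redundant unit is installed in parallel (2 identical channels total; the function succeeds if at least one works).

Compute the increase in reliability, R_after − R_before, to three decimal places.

0.211

R_before = 0.697
R_after = 1 − (1 − 0.697)^2 = 0.908
ΔR = 0.908 − 0.697 = 0.211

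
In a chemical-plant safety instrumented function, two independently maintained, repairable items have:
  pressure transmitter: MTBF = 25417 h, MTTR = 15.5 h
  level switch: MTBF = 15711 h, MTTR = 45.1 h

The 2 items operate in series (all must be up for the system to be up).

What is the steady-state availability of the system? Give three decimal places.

A(pressure transmitter) = MTBF/(MTBF+MTTR) = 25417/(25417+15.5) = 0.999391
A(level switch) = MTBF/(MTBF+MTTR) = 15711/(15711+45.1) = 0.997138
Series availability: 0.999391 × 0.997138 = 0.997

0.997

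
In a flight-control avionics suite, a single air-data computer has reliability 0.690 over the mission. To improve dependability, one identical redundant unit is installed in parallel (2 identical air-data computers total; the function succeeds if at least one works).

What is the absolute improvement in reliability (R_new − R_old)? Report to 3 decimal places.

R_before = 0.690
R_after = 1 − (1 − 0.690)^2 = 0.904
ΔR = 0.904 − 0.690 = 0.214

0.214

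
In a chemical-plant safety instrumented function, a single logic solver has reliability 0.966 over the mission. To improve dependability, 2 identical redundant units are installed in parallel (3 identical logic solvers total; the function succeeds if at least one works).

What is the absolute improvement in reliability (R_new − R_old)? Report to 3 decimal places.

R_before = 0.966
R_after = 1 − (1 − 0.966)^3 = 1.000
ΔR = 1.000 − 0.966 = 0.034

0.034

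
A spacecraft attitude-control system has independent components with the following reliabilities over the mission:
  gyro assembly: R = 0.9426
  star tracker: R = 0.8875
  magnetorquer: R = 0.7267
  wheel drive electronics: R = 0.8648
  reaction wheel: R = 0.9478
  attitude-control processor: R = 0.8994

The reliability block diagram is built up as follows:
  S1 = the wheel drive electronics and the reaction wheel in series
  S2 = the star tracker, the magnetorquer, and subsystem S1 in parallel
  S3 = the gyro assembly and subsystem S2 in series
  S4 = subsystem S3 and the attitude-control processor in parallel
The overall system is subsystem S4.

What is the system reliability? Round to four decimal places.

Series (wheel drive electronics and reaction wheel): 0.864800 × 0.947800 = 0.819657
Parallel (star tracker, magnetorquer, and [0.819657]): 1 − (1 − 0.887500)(1 − 0.726700)(1 − 0.819657) = 0.994455
Series (gyro assembly and [0.994455]): 0.942600 × 0.994455 = 0.937373
Parallel ([0.937373] and attitude-control processor): 1 − (1 − 0.937373)(1 − 0.899400) = 0.9937

0.9937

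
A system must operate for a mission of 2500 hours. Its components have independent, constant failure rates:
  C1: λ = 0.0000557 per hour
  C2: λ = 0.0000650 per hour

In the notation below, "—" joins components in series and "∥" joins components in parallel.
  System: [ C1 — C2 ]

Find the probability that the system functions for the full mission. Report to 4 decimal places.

0.7395

R(C1) = exp(−0.0000557 × 2500) = 0.870010
R(C2) = exp(−0.0000650 × 2500) = 0.850016
Series (C1 and C2): 0.870010 × 0.850016 = 0.7395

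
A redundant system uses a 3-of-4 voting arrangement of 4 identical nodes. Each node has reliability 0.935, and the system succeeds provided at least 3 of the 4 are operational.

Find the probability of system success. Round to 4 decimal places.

0.9768

R = Σ_{i=3}^{4} C(4,i) p^i (1−p)^{4−i} with p = 0.935
C(4,3)·0.935^3·0.065^1 = 0.212524
C(4,4)·0.935^4·0.065^0 = 0.764269
Sum = 0.9768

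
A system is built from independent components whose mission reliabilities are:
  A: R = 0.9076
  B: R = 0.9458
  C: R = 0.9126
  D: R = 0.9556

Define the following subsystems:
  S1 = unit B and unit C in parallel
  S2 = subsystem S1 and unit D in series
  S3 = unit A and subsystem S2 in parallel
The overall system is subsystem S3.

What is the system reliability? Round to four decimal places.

Parallel (B and C): 1 − (1 − 0.945800)(1 − 0.912600) = 0.995263
Series ([0.995263] and D): 0.995263 × 0.955600 = 0.951073
Parallel (A and [0.951073]): 1 − (1 − 0.907600)(1 − 0.951073) = 0.9955

0.9955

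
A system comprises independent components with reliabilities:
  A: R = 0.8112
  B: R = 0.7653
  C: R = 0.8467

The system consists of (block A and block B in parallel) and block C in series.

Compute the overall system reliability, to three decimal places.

Parallel (A and B): 1 − (1 − 0.81120)(1 − 0.76530) = 0.95569
Series ([0.95569] and C): 0.95569 × 0.84670 = 0.809

0.809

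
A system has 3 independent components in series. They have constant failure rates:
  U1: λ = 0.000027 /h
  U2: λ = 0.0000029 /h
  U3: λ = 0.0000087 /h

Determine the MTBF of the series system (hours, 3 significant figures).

25900

Series of exponential components: λ_sys = Σ λ_i
λ_sys = 0.000027 + 0.0000029 + 0.0000087 = 3.8600e-05 /h
MTBF = 1 / λ_sys = 25900 h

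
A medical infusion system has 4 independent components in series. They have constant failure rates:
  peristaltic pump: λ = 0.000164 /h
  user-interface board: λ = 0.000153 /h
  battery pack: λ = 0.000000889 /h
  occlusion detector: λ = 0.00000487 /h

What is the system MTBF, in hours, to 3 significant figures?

3100

Series of exponential components: λ_sys = Σ λ_i
λ_sys = 0.000164 + 0.000153 + 0.000000889 + 0.00000487 = 3.2276e-04 /h
MTBF = 1 / λ_sys = 3100 h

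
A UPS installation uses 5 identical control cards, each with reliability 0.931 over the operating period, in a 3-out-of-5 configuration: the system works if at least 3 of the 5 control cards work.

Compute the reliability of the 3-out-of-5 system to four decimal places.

0.9970

R = Σ_{i=3}^{5} C(5,i) p^i (1−p)^{5−i} with p = 0.931
C(5,3)·0.931^3·0.069^2 = 0.038419
C(5,4)·0.931^4·0.069^1 = 0.259190
C(5,5)·0.931^5·0.069^0 = 0.699437
Sum = 0.9970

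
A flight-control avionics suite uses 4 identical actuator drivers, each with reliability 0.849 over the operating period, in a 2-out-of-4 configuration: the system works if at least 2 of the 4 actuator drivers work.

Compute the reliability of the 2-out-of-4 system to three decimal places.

R = Σ_{i=2}^{4} C(4,i) p^i (1−p)^{4−i} with p = 0.849
C(4,2)·0.849^2·0.151^2 = 0.09861
C(4,3)·0.849^3·0.151^1 = 0.36962
C(4,4)·0.849^4·0.151^0 = 0.51955
Sum = 0.988

0.988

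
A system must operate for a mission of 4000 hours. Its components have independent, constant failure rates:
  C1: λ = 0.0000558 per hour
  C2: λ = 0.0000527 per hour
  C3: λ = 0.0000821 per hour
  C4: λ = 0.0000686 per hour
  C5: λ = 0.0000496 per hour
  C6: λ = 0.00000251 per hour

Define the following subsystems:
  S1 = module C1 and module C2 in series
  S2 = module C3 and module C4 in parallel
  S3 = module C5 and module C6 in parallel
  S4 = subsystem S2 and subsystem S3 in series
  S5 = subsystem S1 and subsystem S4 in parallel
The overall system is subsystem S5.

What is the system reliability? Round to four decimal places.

0.9758

R(C1) = exp(−0.0000558 × 4000) = 0.799955
R(C2) = exp(−0.0000527 × 4000) = 0.809936
R(C3) = exp(−0.0000821 × 4000) = 0.720075
R(C4) = exp(−0.0000686 × 4000) = 0.760028
R(C5) = exp(−0.0000496 × 4000) = 0.820042
R(C6) = exp(−0.00000251 × 4000) = 0.990010
Series (C1 and C2): 0.799955 × 0.809936 = 0.647912
Parallel (C3 and C4): 1 − (1 − 0.720075)(1 − 0.760028) = 0.932826
Parallel (C5 and C6): 1 − (1 − 0.820042)(1 − 0.990010) = 0.998202
Series ([0.932826] and [0.998202]): 0.932826 × 0.998202 = 0.931149
Parallel ([0.647912] and [0.931149]): 1 − (1 − 0.647912)(1 − 0.931149) = 0.9758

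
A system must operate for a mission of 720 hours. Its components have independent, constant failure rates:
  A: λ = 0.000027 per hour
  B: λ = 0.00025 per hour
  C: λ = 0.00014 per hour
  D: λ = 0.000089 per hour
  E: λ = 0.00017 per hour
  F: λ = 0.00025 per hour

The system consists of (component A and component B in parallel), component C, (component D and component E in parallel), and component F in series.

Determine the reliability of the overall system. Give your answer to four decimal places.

0.7474

R(A) = exp(−0.000027 × 720) = 0.980748
R(B) = exp(−0.00025 × 720) = 0.835270
R(C) = exp(−0.00014 × 720) = 0.904114
R(D) = exp(−0.000089 × 720) = 0.937930
R(E) = exp(−0.00017 × 720) = 0.884794
R(F) = exp(−0.00025 × 720) = 0.835270
Parallel (A and B): 1 − (1 − 0.980748)(1 − 0.835270) = 0.996829
Parallel (D and E): 1 − (1 − 0.937930)(1 − 0.884794) = 0.992849
Series ([0.996829], C, [0.992849], and F): 0.996829 × 0.904114 × 0.992849 × 0.835270 = 0.7474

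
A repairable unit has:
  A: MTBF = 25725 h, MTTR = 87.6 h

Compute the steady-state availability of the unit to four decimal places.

0.9966

A(A) = MTBF/(MTBF+MTTR) = 25725/(25725+87.6) = 0.9966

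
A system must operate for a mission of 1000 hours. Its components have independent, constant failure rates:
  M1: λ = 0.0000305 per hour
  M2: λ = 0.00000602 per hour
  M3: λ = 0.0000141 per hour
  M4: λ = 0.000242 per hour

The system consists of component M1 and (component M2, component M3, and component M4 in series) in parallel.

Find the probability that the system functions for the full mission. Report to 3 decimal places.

R(M1) = exp(−0.0000305 × 1000) = 0.96996
R(M2) = exp(−0.00000602 × 1000) = 0.99400
R(M3) = exp(−0.0000141 × 1000) = 0.98600
R(M4) = exp(−0.000242 × 1000) = 0.78506
Series (M2, M3, and M4): 0.99400 × 0.98600 × 0.78506 = 0.76942
Parallel (M1 and [0.76942]): 1 − (1 − 0.96996)(1 − 0.76942) = 0.993

0.993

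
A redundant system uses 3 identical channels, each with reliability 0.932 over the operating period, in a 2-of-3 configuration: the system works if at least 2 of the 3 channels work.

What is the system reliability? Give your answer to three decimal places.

0.987

R = Σ_{i=2}^{3} C(3,i) p^i (1−p)^{3−i} with p = 0.932
C(3,2)·0.932^2·0.068^1 = 0.17720
C(3,3)·0.932^3·0.068^0 = 0.80956
Sum = 0.987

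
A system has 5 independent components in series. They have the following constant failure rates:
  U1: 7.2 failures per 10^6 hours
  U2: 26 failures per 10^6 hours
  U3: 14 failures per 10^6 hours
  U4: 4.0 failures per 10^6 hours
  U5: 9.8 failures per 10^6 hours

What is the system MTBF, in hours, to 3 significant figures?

16400

Series of exponential components: λ_sys = Σ λ_i
λ_sys = 0.0000072 + 0.000026 + 0.000014 + 0.0000040 + 0.0000098 = 6.1000e-05 /h
MTBF = 1 / λ_sys = 16400 h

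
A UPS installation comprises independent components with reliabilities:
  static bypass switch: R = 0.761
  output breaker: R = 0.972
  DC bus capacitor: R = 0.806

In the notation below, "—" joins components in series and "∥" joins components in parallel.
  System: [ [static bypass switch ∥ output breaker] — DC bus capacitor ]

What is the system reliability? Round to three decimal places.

Parallel (static bypass switch and output breaker): 1 − (1 − 0.76100)(1 − 0.97200) = 0.99331
Series ([0.99331] and DC bus capacitor): 0.99331 × 0.80600 = 0.801

0.801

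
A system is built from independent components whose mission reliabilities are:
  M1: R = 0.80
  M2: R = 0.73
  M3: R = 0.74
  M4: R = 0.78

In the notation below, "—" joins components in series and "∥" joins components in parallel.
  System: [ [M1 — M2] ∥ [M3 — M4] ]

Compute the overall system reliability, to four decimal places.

Series (M1 and M2): 0.800000 × 0.730000 = 0.584000
Series (M3 and M4): 0.740000 × 0.780000 = 0.577200
Parallel ([0.584000] and [0.577200]): 1 − (1 − 0.584000)(1 − 0.577200) = 0.8241

0.8241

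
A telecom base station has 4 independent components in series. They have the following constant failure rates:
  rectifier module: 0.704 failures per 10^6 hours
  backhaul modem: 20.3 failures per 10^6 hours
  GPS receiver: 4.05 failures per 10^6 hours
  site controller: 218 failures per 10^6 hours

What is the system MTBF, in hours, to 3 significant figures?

Series of exponential components: λ_sys = Σ λ_i
λ_sys = 0.000000704 + 0.0000203 + 0.00000405 + 0.000218 = 2.4305e-04 /h
MTBF = 1 / λ_sys = 4110 h

4110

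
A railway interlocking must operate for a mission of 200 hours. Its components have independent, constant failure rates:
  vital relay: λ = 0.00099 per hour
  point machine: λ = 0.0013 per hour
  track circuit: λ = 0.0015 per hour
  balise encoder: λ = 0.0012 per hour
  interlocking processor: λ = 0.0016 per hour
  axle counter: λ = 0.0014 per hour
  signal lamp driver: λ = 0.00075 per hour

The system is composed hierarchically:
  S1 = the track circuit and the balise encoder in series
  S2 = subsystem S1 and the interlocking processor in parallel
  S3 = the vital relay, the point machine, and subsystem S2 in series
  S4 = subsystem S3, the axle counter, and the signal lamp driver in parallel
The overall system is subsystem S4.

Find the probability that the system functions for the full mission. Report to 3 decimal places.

R(vital relay) = exp(−0.00099 × 200) = 0.82037
R(point machine) = exp(−0.0013 × 200) = 0.77105
R(track circuit) = exp(−0.0015 × 200) = 0.74082
R(balise encoder) = exp(−0.0012 × 200) = 0.78663
R(interlocking processor) = exp(−0.0016 × 200) = 0.72615
R(axle counter) = exp(−0.0014 × 200) = 0.75578
R(signal lamp driver) = exp(−0.00075 × 200) = 0.86071
Series (track circuit and balise encoder): 0.74082 × 0.78663 = 0.58275
Parallel ([0.58275] and interlocking processor): 1 − (1 − 0.58275)(1 − 0.72615) = 0.88574
Series (vital relay, point machine, and [0.88574]): 0.82037 × 0.77105 × 0.88574 = 0.56027
Parallel ([0.56027], axle counter, and signal lamp driver): 1 − (1 − 0.56027)(1 − 0.75578)(1 − 0.86071) = 0.985

0.985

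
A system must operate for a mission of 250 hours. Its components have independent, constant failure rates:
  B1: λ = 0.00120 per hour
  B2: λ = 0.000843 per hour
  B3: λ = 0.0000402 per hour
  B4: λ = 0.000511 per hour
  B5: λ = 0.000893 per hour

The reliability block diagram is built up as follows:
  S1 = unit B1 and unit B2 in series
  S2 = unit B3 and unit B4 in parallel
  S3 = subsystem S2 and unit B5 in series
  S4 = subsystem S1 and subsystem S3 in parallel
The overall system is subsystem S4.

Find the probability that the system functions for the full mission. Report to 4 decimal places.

0.9196

R(B1) = exp(−0.00120 × 250) = 0.740818
R(B2) = exp(−0.000843 × 250) = 0.809977
R(B3) = exp(−0.0000402 × 250) = 0.990000
R(B4) = exp(−0.000511 × 250) = 0.880073
R(B5) = exp(−0.000893 × 250) = 0.799915
Series (B1 and B2): 0.740818 × 0.809977 = 0.600046
Parallel (B3 and B4): 1 − (1 − 0.990000)(1 − 0.880073) = 0.998801
Series ([0.998801] and B5): 0.998801 × 0.799915 = 0.798956
Parallel ([0.600046] and [0.798956]): 1 − (1 − 0.600046)(1 − 0.798956) = 0.9196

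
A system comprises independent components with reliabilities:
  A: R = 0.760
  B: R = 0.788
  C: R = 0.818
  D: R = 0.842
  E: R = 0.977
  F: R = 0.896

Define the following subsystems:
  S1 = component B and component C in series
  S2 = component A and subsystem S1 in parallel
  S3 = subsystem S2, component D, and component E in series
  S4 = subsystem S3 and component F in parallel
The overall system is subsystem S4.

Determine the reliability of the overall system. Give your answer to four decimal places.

Series (B and C): 0.788000 × 0.818000 = 0.644584
Parallel (A and [0.644584]): 1 − (1 − 0.760000)(1 − 0.644584) = 0.914700
Series ([0.914700], D, and E): 0.914700 × 0.842000 × 0.977000 = 0.752463
Parallel ([0.752463] and F): 1 − (1 − 0.752463)(1 − 0.896000) = 0.9743

0.9743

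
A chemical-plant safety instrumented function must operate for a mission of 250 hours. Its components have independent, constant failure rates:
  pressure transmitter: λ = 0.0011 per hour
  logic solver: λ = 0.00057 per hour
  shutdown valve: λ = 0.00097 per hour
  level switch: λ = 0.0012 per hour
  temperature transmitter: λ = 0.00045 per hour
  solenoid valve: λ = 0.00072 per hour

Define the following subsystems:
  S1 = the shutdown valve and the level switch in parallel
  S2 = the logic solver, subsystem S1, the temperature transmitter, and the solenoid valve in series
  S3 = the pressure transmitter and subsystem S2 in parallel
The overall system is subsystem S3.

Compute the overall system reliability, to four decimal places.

R(pressure transmitter) = exp(−0.0011 × 250) = 0.759572
R(logic solver) = exp(−0.00057 × 250) = 0.867188
R(shutdown valve) = exp(−0.00097 × 250) = 0.784664
R(level switch) = exp(−0.0012 × 250) = 0.740818
R(temperature transmitter) = exp(−0.00045 × 250) = 0.893597
R(solenoid valve) = exp(−0.00072 × 250) = 0.835270
Parallel (shutdown valve and level switch): 1 − (1 − 0.784664)(1 − 0.740818) = 0.944189
Series (logic solver, [0.944189], temperature transmitter, and solenoid valve): 0.867188 × 0.944189 × 0.893597 × 0.835270 = 0.611140
Parallel (pressure transmitter and [0.611140]): 1 − (1 − 0.759572)(1 − 0.611140) = 0.9065

0.9065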